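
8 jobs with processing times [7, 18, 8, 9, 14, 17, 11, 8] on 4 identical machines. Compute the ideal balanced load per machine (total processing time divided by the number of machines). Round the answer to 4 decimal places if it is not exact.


Total processing time = 7 + 18 + 8 + 9 + 14 + 17 + 11 + 8 = 92
Number of machines = 4
Ideal balanced load = 92 / 4 = 23.0

23.0


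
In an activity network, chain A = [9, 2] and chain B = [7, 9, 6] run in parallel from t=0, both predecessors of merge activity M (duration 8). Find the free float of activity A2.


ES(A2) = sum of predecessors on chain A = 9
EF(A2) = ES + duration = 9 + 2 = 11
Successor of A2 is M. ES(M) = max(sum(A), sum(B)) = max(11, 22) = 22
Free float = ES(successor) - EF(current) = 22 - 11 = 11

11


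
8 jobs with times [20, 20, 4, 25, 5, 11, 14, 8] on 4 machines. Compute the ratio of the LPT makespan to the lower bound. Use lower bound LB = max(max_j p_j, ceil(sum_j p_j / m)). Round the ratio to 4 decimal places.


LPT order: [25, 20, 20, 14, 11, 8, 5, 4]
Machine loads after assignment: [29, 28, 25, 25]
LPT makespan = 29
Lower bound = max(max_job, ceil(total/4)) = max(25, 27) = 27
Ratio = 29 / 27 = 1.0741

1.0741


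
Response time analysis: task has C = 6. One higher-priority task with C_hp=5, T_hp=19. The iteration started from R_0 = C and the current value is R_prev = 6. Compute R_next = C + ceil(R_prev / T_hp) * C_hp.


R_next = C + ceil(R_prev / T_hp) * C_hp
ceil(6 / 19) = ceil(0.3158) = 1
Interference = 1 * 5 = 5
R_next = 6 + 5 = 11

11


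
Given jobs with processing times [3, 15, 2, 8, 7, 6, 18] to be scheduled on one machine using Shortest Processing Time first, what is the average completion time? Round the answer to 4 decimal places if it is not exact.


Sort jobs by processing time (SPT order): [2, 3, 6, 7, 8, 15, 18]
Compute completion times sequentially:
  Job 1: processing = 2, completes at 2
  Job 2: processing = 3, completes at 5
  Job 3: processing = 6, completes at 11
  Job 4: processing = 7, completes at 18
  Job 5: processing = 8, completes at 26
  Job 6: processing = 15, completes at 41
  Job 7: processing = 18, completes at 59
Sum of completion times = 162
Average completion time = 162/7 = 23.1429

23.1429


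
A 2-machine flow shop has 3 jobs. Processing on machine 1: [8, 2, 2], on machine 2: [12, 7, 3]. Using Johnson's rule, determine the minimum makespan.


Apply Johnson's rule:
  Group 1 (a <= b): [(2, 2, 7), (3, 2, 3), (1, 8, 12)]
  Group 2 (a > b): []
Optimal job order: [2, 3, 1]
Schedule:
  Job 2: M1 done at 2, M2 done at 9
  Job 3: M1 done at 4, M2 done at 12
  Job 1: M1 done at 12, M2 done at 24
Makespan = 24

24


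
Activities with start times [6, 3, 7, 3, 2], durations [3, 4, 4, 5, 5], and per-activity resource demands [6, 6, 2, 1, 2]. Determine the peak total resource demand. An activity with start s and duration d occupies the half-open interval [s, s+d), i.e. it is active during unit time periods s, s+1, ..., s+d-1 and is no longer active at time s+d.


Each activity i is active on [start_i, start_i + duration_i).
Compute total resource usage per time slot:
  t=0: active resources = [], total = 0
  t=1: active resources = [], total = 0
  t=2: active resources = [2], total = 2
  t=3: active resources = [6, 1, 2], total = 9
  t=4: active resources = [6, 1, 2], total = 9
  t=5: active resources = [6, 1, 2], total = 9
  t=6: active resources = [6, 6, 1, 2], total = 15
  t=7: active resources = [6, 2, 1], total = 9
  t=8: active resources = [6, 2], total = 8
  t=9: active resources = [2], total = 2
  t=10: active resources = [2], total = 2
Peak resource demand = 15

15


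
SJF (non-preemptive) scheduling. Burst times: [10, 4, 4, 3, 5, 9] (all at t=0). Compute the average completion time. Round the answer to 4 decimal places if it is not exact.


SJF order (ascending): [3, 4, 4, 5, 9, 10]
Completion times:
  Job 1: burst=3, C=3
  Job 2: burst=4, C=7
  Job 3: burst=4, C=11
  Job 4: burst=5, C=16
  Job 5: burst=9, C=25
  Job 6: burst=10, C=35
Average completion = 97/6 = 16.1667

16.1667


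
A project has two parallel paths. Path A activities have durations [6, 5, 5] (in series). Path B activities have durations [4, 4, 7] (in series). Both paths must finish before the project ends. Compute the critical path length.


Path A total = 6 + 5 + 5 = 16
Path B total = 4 + 4 + 7 = 15
Critical path = longest path = max(16, 15) = 16

16


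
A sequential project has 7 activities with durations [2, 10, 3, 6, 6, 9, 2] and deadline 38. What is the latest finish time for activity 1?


LF(activity 1) = deadline - sum of successor durations
Successors: activities 2 through 7 with durations [10, 3, 6, 6, 9, 2]
Sum of successor durations = 36
LF = 38 - 36 = 2

2


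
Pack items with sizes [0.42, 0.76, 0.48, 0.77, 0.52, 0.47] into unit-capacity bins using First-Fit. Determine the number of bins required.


Place items sequentially using First-Fit:
  Item 0.42 -> new Bin 1
  Item 0.76 -> new Bin 2
  Item 0.48 -> Bin 1 (now 0.9)
  Item 0.77 -> new Bin 3
  Item 0.52 -> new Bin 4
  Item 0.47 -> Bin 4 (now 0.99)
Total bins used = 4

4


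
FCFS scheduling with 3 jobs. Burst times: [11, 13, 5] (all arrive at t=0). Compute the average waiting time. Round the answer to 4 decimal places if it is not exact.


FCFS order (as given): [11, 13, 5]
Waiting times:
  Job 1: wait = 0
  Job 2: wait = 11
  Job 3: wait = 24
Sum of waiting times = 35
Average waiting time = 35/3 = 11.6667

11.6667


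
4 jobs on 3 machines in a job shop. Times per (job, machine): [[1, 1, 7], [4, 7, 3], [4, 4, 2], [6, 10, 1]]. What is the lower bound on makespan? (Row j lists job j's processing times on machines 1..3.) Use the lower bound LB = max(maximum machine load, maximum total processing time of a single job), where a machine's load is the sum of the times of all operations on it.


Machine loads:
  Machine 1: 1 + 4 + 4 + 6 = 15
  Machine 2: 1 + 7 + 4 + 10 = 22
  Machine 3: 7 + 3 + 2 + 1 = 13
Max machine load = 22
Job totals:
  Job 1: 9
  Job 2: 14
  Job 3: 10
  Job 4: 17
Max job total = 17
Lower bound = max(22, 17) = 22

22


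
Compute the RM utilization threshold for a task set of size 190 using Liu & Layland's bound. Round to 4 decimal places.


Compute 2^(1/190) = 1.0036548056
Subtract 1: 1.0036548056 - 1 = 0.0036548056
Multiply by n: 190 * 0.0036548056 = 0.6944130640
Round to 4 dp: 0.6944

0.6944


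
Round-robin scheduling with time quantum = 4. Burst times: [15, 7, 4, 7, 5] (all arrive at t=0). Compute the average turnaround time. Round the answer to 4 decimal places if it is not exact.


Time quantum = 4
Execution trace:
  J1 runs 4 units, time = 4
  J2 runs 4 units, time = 8
  J3 runs 4 units, time = 12
  J4 runs 4 units, time = 16
  J5 runs 4 units, time = 20
  J1 runs 4 units, time = 24
  J2 runs 3 units, time = 27
  J4 runs 3 units, time = 30
  J5 runs 1 units, time = 31
  J1 runs 4 units, time = 35
  J1 runs 3 units, time = 38
Finish times: [38, 27, 12, 30, 31]
Average turnaround = 138/5 = 27.6

27.6


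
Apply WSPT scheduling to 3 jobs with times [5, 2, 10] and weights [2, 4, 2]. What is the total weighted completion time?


Compute p/w ratios and sort ascending (WSPT): [(2, 4), (5, 2), (10, 2)]
Compute weighted completion times:
  Job (p=2,w=4): C=2, w*C=4*2=8
  Job (p=5,w=2): C=7, w*C=2*7=14
  Job (p=10,w=2): C=17, w*C=2*17=34
Total weighted completion time = 56

56


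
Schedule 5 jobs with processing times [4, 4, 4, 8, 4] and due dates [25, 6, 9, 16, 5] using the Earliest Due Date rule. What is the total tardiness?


Sort by due date (EDD order): [(4, 5), (4, 6), (4, 9), (8, 16), (4, 25)]
Compute completion times and tardiness:
  Job 1: p=4, d=5, C=4, tardiness=max(0,4-5)=0
  Job 2: p=4, d=6, C=8, tardiness=max(0,8-6)=2
  Job 3: p=4, d=9, C=12, tardiness=max(0,12-9)=3
  Job 4: p=8, d=16, C=20, tardiness=max(0,20-16)=4
  Job 5: p=4, d=25, C=24, tardiness=max(0,24-25)=0
Total tardiness = 9

9


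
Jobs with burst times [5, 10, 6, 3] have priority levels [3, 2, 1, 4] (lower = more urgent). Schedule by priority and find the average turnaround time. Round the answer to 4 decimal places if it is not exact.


Sort by priority (ascending = highest first):
Order: [(1, 6), (2, 10), (3, 5), (4, 3)]
Completion times:
  Priority 1, burst=6, C=6
  Priority 2, burst=10, C=16
  Priority 3, burst=5, C=21
  Priority 4, burst=3, C=24
Average turnaround = 67/4 = 16.75

16.75


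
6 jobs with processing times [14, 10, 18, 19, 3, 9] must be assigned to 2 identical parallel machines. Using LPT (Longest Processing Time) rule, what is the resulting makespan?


Sort jobs in decreasing order (LPT): [19, 18, 14, 10, 9, 3]
Assign each job to the least loaded machine:
  Machine 1: jobs [19, 10, 9], load = 38
  Machine 2: jobs [18, 14, 3], load = 35
Makespan = max load = 38

38


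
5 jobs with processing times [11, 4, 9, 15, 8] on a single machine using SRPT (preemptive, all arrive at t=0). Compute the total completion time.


Since all jobs arrive at t=0, SRPT equals SPT ordering.
SPT order: [4, 8, 9, 11, 15]
Completion times:
  Job 1: p=4, C=4
  Job 2: p=8, C=12
  Job 3: p=9, C=21
  Job 4: p=11, C=32
  Job 5: p=15, C=47
Total completion time = 4 + 12 + 21 + 32 + 47 = 116

116


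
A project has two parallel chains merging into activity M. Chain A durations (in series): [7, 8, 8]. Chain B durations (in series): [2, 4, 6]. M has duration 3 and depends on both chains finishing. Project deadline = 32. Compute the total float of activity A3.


Forward pass: ES(A3) = sum of predecessors on chain A = 15
EF = ES + duration = 15 + 8 = 23
Backward pass: LF(M) = deadline = 32; LS(M) = 32 - 3 = 29
LF(A3) = LS(M) - sum(successors on chain A) = 29 - 0 = 29
LS = LF - duration = 29 - 8 = 21
Total float = LS - ES = 21 - 15 = 6

6


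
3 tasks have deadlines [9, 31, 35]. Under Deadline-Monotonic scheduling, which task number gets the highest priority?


Sort tasks by relative deadline (ascending):
  Task 1: deadline = 9
  Task 2: deadline = 31
  Task 3: deadline = 35
Priority order (highest first): [1, 2, 3]
Highest priority task = 1

1


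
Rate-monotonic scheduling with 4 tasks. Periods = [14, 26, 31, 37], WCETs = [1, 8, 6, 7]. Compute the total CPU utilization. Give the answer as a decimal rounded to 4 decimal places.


Compute individual utilizations (exact fractions):
  Task 1: C/T = 1/14 (approx. 0.0714)
  Task 2: C/T = 8/26 = 4/13 (approx. 0.3077)
  Task 3: C/T = 6/31 (approx. 0.1935)
  Task 4: C/T = 7/37 (approx. 0.1892)
Total utilization U = 1/14 + 4/13 + 6/31 + 7/37 = 159041/208754
Rounded to 4 decimal places: U = 0.7619
RM (Liu & Layland) bound for 4 tasks = 0.756828; compare with U = 159041/208754 (approx. 0.761858)
bound < U <= 1, so the RM sufficient condition is not met (inconclusive; an exact test such as response-time analysis is needed).

0.7619


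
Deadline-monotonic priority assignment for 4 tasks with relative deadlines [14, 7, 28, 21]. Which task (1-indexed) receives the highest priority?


Sort tasks by relative deadline (ascending):
  Task 2: deadline = 7
  Task 1: deadline = 14
  Task 4: deadline = 21
  Task 3: deadline = 28
Priority order (highest first): [2, 1, 4, 3]
Highest priority task = 2

2


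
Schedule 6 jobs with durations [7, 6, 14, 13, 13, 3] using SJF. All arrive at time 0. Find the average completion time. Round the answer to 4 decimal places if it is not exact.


SJF order (ascending): [3, 6, 7, 13, 13, 14]
Completion times:
  Job 1: burst=3, C=3
  Job 2: burst=6, C=9
  Job 3: burst=7, C=16
  Job 4: burst=13, C=29
  Job 5: burst=13, C=42
  Job 6: burst=14, C=56
Average completion = 155/6 = 25.8333

25.8333


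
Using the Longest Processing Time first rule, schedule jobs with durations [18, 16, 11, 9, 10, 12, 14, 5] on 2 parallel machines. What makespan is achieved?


Sort jobs in decreasing order (LPT): [18, 16, 14, 12, 11, 10, 9, 5]
Assign each job to the least loaded machine:
  Machine 1: jobs [18, 12, 11, 5], load = 46
  Machine 2: jobs [16, 14, 10, 9], load = 49
Makespan = max load = 49

49


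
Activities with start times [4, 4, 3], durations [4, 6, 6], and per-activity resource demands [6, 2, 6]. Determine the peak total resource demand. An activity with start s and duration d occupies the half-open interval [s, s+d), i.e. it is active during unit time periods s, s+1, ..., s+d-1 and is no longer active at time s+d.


Each activity i is active on [start_i, start_i + duration_i).
Compute total resource usage per time slot:
  t=0: active resources = [], total = 0
  t=1: active resources = [], total = 0
  t=2: active resources = [], total = 0
  t=3: active resources = [6], total = 6
  t=4: active resources = [6, 2, 6], total = 14
  t=5: active resources = [6, 2, 6], total = 14
  t=6: active resources = [6, 2, 6], total = 14
  t=7: active resources = [6, 2, 6], total = 14
  t=8: active resources = [2, 6], total = 8
  t=9: active resources = [2], total = 2
Peak resource demand = 14

14


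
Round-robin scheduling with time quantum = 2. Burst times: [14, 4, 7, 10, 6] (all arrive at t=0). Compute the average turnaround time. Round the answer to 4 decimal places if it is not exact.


Time quantum = 2
Execution trace:
  J1 runs 2 units, time = 2
  J2 runs 2 units, time = 4
  J3 runs 2 units, time = 6
  J4 runs 2 units, time = 8
  J5 runs 2 units, time = 10
  J1 runs 2 units, time = 12
  J2 runs 2 units, time = 14
  J3 runs 2 units, time = 16
  J4 runs 2 units, time = 18
  J5 runs 2 units, time = 20
  J1 runs 2 units, time = 22
  J3 runs 2 units, time = 24
  J4 runs 2 units, time = 26
  J5 runs 2 units, time = 28
  J1 runs 2 units, time = 30
  J3 runs 1 units, time = 31
  J4 runs 2 units, time = 33
  J1 runs 2 units, time = 35
  J4 runs 2 units, time = 37
  J1 runs 2 units, time = 39
  J1 runs 2 units, time = 41
Finish times: [41, 14, 31, 37, 28]
Average turnaround = 151/5 = 30.2

30.2


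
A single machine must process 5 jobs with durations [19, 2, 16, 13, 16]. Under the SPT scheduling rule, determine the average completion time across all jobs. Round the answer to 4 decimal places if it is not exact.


Sort jobs by processing time (SPT order): [2, 13, 16, 16, 19]
Compute completion times sequentially:
  Job 1: processing = 2, completes at 2
  Job 2: processing = 13, completes at 15
  Job 3: processing = 16, completes at 31
  Job 4: processing = 16, completes at 47
  Job 5: processing = 19, completes at 66
Sum of completion times = 161
Average completion time = 161/5 = 32.2

32.2


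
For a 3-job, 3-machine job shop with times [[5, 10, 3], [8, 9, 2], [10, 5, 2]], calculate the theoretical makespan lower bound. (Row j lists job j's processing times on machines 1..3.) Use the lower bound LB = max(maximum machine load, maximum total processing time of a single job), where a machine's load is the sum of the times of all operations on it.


Machine loads:
  Machine 1: 5 + 8 + 10 = 23
  Machine 2: 10 + 9 + 5 = 24
  Machine 3: 3 + 2 + 2 = 7
Max machine load = 24
Job totals:
  Job 1: 18
  Job 2: 19
  Job 3: 17
Max job total = 19
Lower bound = max(24, 19) = 24

24


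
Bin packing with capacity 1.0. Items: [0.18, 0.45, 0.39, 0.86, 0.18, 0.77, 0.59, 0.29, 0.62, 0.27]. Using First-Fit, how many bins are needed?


Place items sequentially using First-Fit:
  Item 0.18 -> new Bin 1
  Item 0.45 -> Bin 1 (now 0.63)
  Item 0.39 -> new Bin 2
  Item 0.86 -> new Bin 3
  Item 0.18 -> Bin 1 (now 0.81)
  Item 0.77 -> new Bin 4
  Item 0.59 -> Bin 2 (now 0.98)
  Item 0.29 -> new Bin 5
  Item 0.62 -> Bin 5 (now 0.91)
  Item 0.27 -> new Bin 6
Total bins used = 6

6


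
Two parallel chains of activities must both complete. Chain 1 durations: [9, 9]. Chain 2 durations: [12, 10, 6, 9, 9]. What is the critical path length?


Path A total = 9 + 9 = 18
Path B total = 12 + 10 + 6 + 9 + 9 = 46
Critical path = longest path = max(18, 46) = 46

46


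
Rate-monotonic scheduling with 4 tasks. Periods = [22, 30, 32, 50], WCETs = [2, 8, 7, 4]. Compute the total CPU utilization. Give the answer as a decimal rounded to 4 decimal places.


Compute individual utilizations (exact fractions):
  Task 1: C/T = 2/22 = 1/11 (approx. 0.0909)
  Task 2: C/T = 8/30 = 4/15 (approx. 0.2667)
  Task 3: C/T = 7/32 (approx. 0.2188)
  Task 4: C/T = 4/50 = 2/25 (approx. 0.08)
Total utilization U = 1/11 + 4/15 + 7/32 + 2/25 = 17327/26400
Rounded to 4 decimal places: U = 0.6563
RM (Liu & Layland) bound for 4 tasks = 0.756828; compare with U = 17327/26400 (approx. 0.656326)
U <= bound, so schedulable by RM sufficient condition.

0.6563


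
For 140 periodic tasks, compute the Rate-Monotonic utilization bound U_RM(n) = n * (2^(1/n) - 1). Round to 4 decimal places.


Compute 2^(1/140) = 1.0049633280
Subtract 1: 1.0049633280 - 1 = 0.0049633280
Multiply by n: 140 * 0.0049633280 = 0.6948659200
Round to 4 dp: 0.6949

0.6949


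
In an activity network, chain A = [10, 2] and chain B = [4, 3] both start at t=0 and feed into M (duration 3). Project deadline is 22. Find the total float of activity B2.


Forward pass: ES(B2) = sum of predecessors on chain B = 4
EF = ES + duration = 4 + 3 = 7
Backward pass: LF(M) = deadline = 22; LS(M) = 22 - 3 = 19
LF(B2) = LS(M) - sum(successors on chain B) = 19 - 0 = 19
LS = LF - duration = 19 - 3 = 16
Total float = LS - ES = 16 - 4 = 12

12


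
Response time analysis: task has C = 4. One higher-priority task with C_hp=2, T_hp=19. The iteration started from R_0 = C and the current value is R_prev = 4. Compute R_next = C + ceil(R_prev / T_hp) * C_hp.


R_next = C + ceil(R_prev / T_hp) * C_hp
ceil(4 / 19) = ceil(0.2105) = 1
Interference = 1 * 2 = 2
R_next = 4 + 2 = 6

6


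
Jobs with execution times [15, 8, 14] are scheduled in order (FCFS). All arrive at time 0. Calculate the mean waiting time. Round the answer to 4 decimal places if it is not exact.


FCFS order (as given): [15, 8, 14]
Waiting times:
  Job 1: wait = 0
  Job 2: wait = 15
  Job 3: wait = 23
Sum of waiting times = 38
Average waiting time = 38/3 = 12.6667

12.6667


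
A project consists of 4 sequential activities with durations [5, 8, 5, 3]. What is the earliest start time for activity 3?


Activity 3 starts after activities 1 through 2 complete.
Predecessor durations: [5, 8]
ES = 5 + 8 = 13

13


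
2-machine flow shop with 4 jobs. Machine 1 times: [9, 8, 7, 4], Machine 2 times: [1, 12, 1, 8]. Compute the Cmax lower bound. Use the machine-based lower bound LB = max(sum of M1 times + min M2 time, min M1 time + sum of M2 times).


LB1 = sum(M1 times) + min(M2 times) = 28 + 1 = 29
LB2 = min(M1 times) + sum(M2 times) = 4 + 22 = 26
Lower bound = max(LB1, LB2) = max(29, 26) = 29

29


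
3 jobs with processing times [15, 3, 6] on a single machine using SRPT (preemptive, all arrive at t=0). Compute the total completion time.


Since all jobs arrive at t=0, SRPT equals SPT ordering.
SPT order: [3, 6, 15]
Completion times:
  Job 1: p=3, C=3
  Job 2: p=6, C=9
  Job 3: p=15, C=24
Total completion time = 3 + 9 + 24 = 36

36


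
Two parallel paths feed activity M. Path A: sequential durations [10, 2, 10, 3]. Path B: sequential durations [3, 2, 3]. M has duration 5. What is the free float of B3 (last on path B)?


ES(B3) = sum of predecessors on chain B = 5
EF(B3) = ES + duration = 5 + 3 = 8
Successor of B3 is M. ES(M) = max(sum(A), sum(B)) = max(25, 8) = 25
Free float = ES(successor) - EF(current) = 25 - 8 = 17

17


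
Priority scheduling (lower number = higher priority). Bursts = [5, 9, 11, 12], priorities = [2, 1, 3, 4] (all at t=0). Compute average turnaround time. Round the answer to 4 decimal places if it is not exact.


Sort by priority (ascending = highest first):
Order: [(1, 9), (2, 5), (3, 11), (4, 12)]
Completion times:
  Priority 1, burst=9, C=9
  Priority 2, burst=5, C=14
  Priority 3, burst=11, C=25
  Priority 4, burst=12, C=37
Average turnaround = 85/4 = 21.25

21.25


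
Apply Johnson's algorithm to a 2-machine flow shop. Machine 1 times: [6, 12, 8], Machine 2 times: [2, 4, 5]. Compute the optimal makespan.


Apply Johnson's rule:
  Group 1 (a <= b): []
  Group 2 (a > b): [(3, 8, 5), (2, 12, 4), (1, 6, 2)]
Optimal job order: [3, 2, 1]
Schedule:
  Job 3: M1 done at 8, M2 done at 13
  Job 2: M1 done at 20, M2 done at 24
  Job 1: M1 done at 26, M2 done at 28
Makespan = 28

28


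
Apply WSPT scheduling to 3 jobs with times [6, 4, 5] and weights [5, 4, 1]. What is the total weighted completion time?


Compute p/w ratios and sort ascending (WSPT): [(4, 4), (6, 5), (5, 1)]
Compute weighted completion times:
  Job (p=4,w=4): C=4, w*C=4*4=16
  Job (p=6,w=5): C=10, w*C=5*10=50
  Job (p=5,w=1): C=15, w*C=1*15=15
Total weighted completion time = 81

81


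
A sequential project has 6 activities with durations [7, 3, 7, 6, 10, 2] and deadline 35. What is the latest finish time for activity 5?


LF(activity 5) = deadline - sum of successor durations
Successors: activities 6 through 6 with durations [2]
Sum of successor durations = 2
LF = 35 - 2 = 33

33


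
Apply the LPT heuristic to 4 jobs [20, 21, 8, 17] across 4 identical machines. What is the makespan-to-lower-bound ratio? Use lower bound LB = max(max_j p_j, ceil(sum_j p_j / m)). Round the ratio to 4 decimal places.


LPT order: [21, 20, 17, 8]
Machine loads after assignment: [21, 20, 17, 8]
LPT makespan = 21
Lower bound = max(max_job, ceil(total/4)) = max(21, 17) = 21
Ratio = 21 / 21 = 1.0

1.0


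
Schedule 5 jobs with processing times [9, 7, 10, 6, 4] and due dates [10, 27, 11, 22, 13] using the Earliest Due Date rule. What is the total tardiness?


Sort by due date (EDD order): [(9, 10), (10, 11), (4, 13), (6, 22), (7, 27)]
Compute completion times and tardiness:
  Job 1: p=9, d=10, C=9, tardiness=max(0,9-10)=0
  Job 2: p=10, d=11, C=19, tardiness=max(0,19-11)=8
  Job 3: p=4, d=13, C=23, tardiness=max(0,23-13)=10
  Job 4: p=6, d=22, C=29, tardiness=max(0,29-22)=7
  Job 5: p=7, d=27, C=36, tardiness=max(0,36-27)=9
Total tardiness = 34

34


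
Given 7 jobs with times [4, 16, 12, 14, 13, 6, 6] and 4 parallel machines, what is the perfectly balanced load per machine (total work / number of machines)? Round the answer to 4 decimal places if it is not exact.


Total processing time = 4 + 16 + 12 + 14 + 13 + 6 + 6 = 71
Number of machines = 4
Ideal balanced load = 71 / 4 = 17.75

17.75


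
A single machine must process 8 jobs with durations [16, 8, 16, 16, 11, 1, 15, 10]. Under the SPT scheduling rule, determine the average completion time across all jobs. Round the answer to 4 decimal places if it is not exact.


Sort jobs by processing time (SPT order): [1, 8, 10, 11, 15, 16, 16, 16]
Compute completion times sequentially:
  Job 1: processing = 1, completes at 1
  Job 2: processing = 8, completes at 9
  Job 3: processing = 10, completes at 19
  Job 4: processing = 11, completes at 30
  Job 5: processing = 15, completes at 45
  Job 6: processing = 16, completes at 61
  Job 7: processing = 16, completes at 77
  Job 8: processing = 16, completes at 93
Sum of completion times = 335
Average completion time = 335/8 = 41.875

41.875


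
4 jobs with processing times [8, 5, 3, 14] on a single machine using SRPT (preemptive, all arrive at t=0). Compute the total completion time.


Since all jobs arrive at t=0, SRPT equals SPT ordering.
SPT order: [3, 5, 8, 14]
Completion times:
  Job 1: p=3, C=3
  Job 2: p=5, C=8
  Job 3: p=8, C=16
  Job 4: p=14, C=30
Total completion time = 3 + 8 + 16 + 30 = 57

57


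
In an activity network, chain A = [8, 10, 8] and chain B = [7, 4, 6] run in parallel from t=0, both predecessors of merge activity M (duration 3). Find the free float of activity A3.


ES(A3) = sum of predecessors on chain A = 18
EF(A3) = ES + duration = 18 + 8 = 26
Successor of A3 is M. ES(M) = max(sum(A), sum(B)) = max(26, 17) = 26
Free float = ES(successor) - EF(current) = 26 - 26 = 0

0


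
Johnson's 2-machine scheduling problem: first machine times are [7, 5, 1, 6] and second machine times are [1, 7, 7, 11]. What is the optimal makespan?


Apply Johnson's rule:
  Group 1 (a <= b): [(3, 1, 7), (2, 5, 7), (4, 6, 11)]
  Group 2 (a > b): [(1, 7, 1)]
Optimal job order: [3, 2, 4, 1]
Schedule:
  Job 3: M1 done at 1, M2 done at 8
  Job 2: M1 done at 6, M2 done at 15
  Job 4: M1 done at 12, M2 done at 26
  Job 1: M1 done at 19, M2 done at 27
Makespan = 27

27


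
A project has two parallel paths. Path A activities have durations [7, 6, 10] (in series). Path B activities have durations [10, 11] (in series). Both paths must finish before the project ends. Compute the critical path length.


Path A total = 7 + 6 + 10 = 23
Path B total = 10 + 11 = 21
Critical path = longest path = max(23, 21) = 23

23


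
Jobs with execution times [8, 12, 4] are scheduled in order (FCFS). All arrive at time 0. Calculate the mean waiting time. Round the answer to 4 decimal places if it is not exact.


FCFS order (as given): [8, 12, 4]
Waiting times:
  Job 1: wait = 0
  Job 2: wait = 8
  Job 3: wait = 20
Sum of waiting times = 28
Average waiting time = 28/3 = 9.3333

9.3333


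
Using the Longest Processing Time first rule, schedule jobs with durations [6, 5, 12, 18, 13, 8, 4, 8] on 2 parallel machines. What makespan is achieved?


Sort jobs in decreasing order (LPT): [18, 13, 12, 8, 8, 6, 5, 4]
Assign each job to the least loaded machine:
  Machine 1: jobs [18, 8, 6, 5], load = 37
  Machine 2: jobs [13, 12, 8, 4], load = 37
Makespan = max load = 37

37


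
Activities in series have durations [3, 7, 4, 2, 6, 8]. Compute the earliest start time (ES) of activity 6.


Activity 6 starts after activities 1 through 5 complete.
Predecessor durations: [3, 7, 4, 2, 6]
ES = 3 + 7 + 4 + 2 + 6 = 22

22


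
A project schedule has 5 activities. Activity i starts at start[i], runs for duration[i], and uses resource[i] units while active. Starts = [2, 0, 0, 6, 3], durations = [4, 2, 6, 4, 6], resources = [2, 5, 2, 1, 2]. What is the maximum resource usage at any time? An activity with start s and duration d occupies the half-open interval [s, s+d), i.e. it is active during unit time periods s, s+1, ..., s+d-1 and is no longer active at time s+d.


Each activity i is active on [start_i, start_i + duration_i).
Compute total resource usage per time slot:
  t=0: active resources = [5, 2], total = 7
  t=1: active resources = [5, 2], total = 7
  t=2: active resources = [2, 2], total = 4
  t=3: active resources = [2, 2, 2], total = 6
  t=4: active resources = [2, 2, 2], total = 6
  t=5: active resources = [2, 2, 2], total = 6
  t=6: active resources = [1, 2], total = 3
  t=7: active resources = [1, 2], total = 3
  t=8: active resources = [1, 2], total = 3
  t=9: active resources = [1], total = 1
Peak resource demand = 7

7


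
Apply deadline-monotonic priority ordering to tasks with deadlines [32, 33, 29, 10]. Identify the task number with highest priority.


Sort tasks by relative deadline (ascending):
  Task 4: deadline = 10
  Task 3: deadline = 29
  Task 1: deadline = 32
  Task 2: deadline = 33
Priority order (highest first): [4, 3, 1, 2]
Highest priority task = 4

4


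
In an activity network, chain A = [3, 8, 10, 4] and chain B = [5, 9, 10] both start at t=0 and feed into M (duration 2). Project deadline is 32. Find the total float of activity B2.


Forward pass: ES(B2) = sum of predecessors on chain B = 5
EF = ES + duration = 5 + 9 = 14
Backward pass: LF(M) = deadline = 32; LS(M) = 32 - 2 = 30
LF(B2) = LS(M) - sum(successors on chain B) = 30 - 10 = 20
LS = LF - duration = 20 - 9 = 11
Total float = LS - ES = 11 - 5 = 6

6


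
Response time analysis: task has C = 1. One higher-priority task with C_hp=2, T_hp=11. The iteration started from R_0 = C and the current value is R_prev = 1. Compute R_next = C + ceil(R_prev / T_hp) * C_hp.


R_next = C + ceil(R_prev / T_hp) * C_hp
ceil(1 / 11) = ceil(0.0909) = 1
Interference = 1 * 2 = 2
R_next = 1 + 2 = 3

3


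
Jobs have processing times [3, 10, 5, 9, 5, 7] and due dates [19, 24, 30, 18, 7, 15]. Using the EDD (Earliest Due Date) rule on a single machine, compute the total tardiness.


Sort by due date (EDD order): [(5, 7), (7, 15), (9, 18), (3, 19), (10, 24), (5, 30)]
Compute completion times and tardiness:
  Job 1: p=5, d=7, C=5, tardiness=max(0,5-7)=0
  Job 2: p=7, d=15, C=12, tardiness=max(0,12-15)=0
  Job 3: p=9, d=18, C=21, tardiness=max(0,21-18)=3
  Job 4: p=3, d=19, C=24, tardiness=max(0,24-19)=5
  Job 5: p=10, d=24, C=34, tardiness=max(0,34-24)=10
  Job 6: p=5, d=30, C=39, tardiness=max(0,39-30)=9
Total tardiness = 27

27


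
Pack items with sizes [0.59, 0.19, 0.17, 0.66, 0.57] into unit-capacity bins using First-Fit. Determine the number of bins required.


Place items sequentially using First-Fit:
  Item 0.59 -> new Bin 1
  Item 0.19 -> Bin 1 (now 0.78)
  Item 0.17 -> Bin 1 (now 0.95)
  Item 0.66 -> new Bin 2
  Item 0.57 -> new Bin 3
Total bins used = 3

3


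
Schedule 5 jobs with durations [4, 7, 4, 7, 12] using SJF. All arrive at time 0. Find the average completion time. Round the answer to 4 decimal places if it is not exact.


SJF order (ascending): [4, 4, 7, 7, 12]
Completion times:
  Job 1: burst=4, C=4
  Job 2: burst=4, C=8
  Job 3: burst=7, C=15
  Job 4: burst=7, C=22
  Job 5: burst=12, C=34
Average completion = 83/5 = 16.6

16.6


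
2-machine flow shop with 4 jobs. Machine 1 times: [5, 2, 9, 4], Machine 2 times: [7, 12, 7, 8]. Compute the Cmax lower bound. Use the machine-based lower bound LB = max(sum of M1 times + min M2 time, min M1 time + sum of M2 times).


LB1 = sum(M1 times) + min(M2 times) = 20 + 7 = 27
LB2 = min(M1 times) + sum(M2 times) = 2 + 34 = 36
Lower bound = max(LB1, LB2) = max(27, 36) = 36

36


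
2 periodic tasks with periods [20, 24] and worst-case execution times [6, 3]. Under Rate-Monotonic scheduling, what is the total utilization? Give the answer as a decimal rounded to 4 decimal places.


Compute individual utilizations (exact fractions):
  Task 1: C/T = 6/20 = 3/10 (approx. 0.3)
  Task 2: C/T = 3/24 = 1/8 (approx. 0.125)
Total utilization U = 3/10 + 1/8 = 17/40
Rounded to 4 decimal places: U = 0.4250
RM (Liu & Layland) bound for 2 tasks = 0.828427; compare with U = 17/40 (approx. 0.425000)
U <= bound, so schedulable by RM sufficient condition.

0.4250


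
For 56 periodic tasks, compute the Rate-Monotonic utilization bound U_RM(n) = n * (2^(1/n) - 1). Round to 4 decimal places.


Compute 2^(1/56) = 1.0124545481
Subtract 1: 1.0124545481 - 1 = 0.0124545481
Multiply by n: 56 * 0.0124545481 = 0.6974546936
Round to 4 dp: 0.6975

0.6975


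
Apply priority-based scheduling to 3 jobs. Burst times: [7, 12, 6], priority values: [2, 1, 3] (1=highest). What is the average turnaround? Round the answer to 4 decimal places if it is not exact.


Sort by priority (ascending = highest first):
Order: [(1, 12), (2, 7), (3, 6)]
Completion times:
  Priority 1, burst=12, C=12
  Priority 2, burst=7, C=19
  Priority 3, burst=6, C=25
Average turnaround = 56/3 = 18.6667

18.6667


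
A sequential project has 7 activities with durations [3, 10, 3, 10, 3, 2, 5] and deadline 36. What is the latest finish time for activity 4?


LF(activity 4) = deadline - sum of successor durations
Successors: activities 5 through 7 with durations [3, 2, 5]
Sum of successor durations = 10
LF = 36 - 10 = 26

26


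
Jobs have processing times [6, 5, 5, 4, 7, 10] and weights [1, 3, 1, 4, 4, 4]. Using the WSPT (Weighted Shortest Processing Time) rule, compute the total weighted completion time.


Compute p/w ratios and sort ascending (WSPT): [(4, 4), (5, 3), (7, 4), (10, 4), (5, 1), (6, 1)]
Compute weighted completion times:
  Job (p=4,w=4): C=4, w*C=4*4=16
  Job (p=5,w=3): C=9, w*C=3*9=27
  Job (p=7,w=4): C=16, w*C=4*16=64
  Job (p=10,w=4): C=26, w*C=4*26=104
  Job (p=5,w=1): C=31, w*C=1*31=31
  Job (p=6,w=1): C=37, w*C=1*37=37
Total weighted completion time = 279

279


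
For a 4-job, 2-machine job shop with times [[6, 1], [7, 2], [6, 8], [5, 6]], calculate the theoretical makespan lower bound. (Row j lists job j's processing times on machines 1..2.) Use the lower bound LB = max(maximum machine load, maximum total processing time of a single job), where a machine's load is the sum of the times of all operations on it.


Machine loads:
  Machine 1: 6 + 7 + 6 + 5 = 24
  Machine 2: 1 + 2 + 8 + 6 = 17
Max machine load = 24
Job totals:
  Job 1: 7
  Job 2: 9
  Job 3: 14
  Job 4: 11
Max job total = 14
Lower bound = max(24, 14) = 24

24


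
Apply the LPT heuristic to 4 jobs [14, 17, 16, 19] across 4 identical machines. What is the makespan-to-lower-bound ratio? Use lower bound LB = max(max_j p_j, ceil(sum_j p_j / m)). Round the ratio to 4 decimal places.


LPT order: [19, 17, 16, 14]
Machine loads after assignment: [19, 17, 16, 14]
LPT makespan = 19
Lower bound = max(max_job, ceil(total/4)) = max(19, 17) = 19
Ratio = 19 / 19 = 1.0

1.0


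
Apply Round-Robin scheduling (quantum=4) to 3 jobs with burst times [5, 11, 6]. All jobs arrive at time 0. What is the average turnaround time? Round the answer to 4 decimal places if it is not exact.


Time quantum = 4
Execution trace:
  J1 runs 4 units, time = 4
  J2 runs 4 units, time = 8
  J3 runs 4 units, time = 12
  J1 runs 1 units, time = 13
  J2 runs 4 units, time = 17
  J3 runs 2 units, time = 19
  J2 runs 3 units, time = 22
Finish times: [13, 22, 19]
Average turnaround = 54/3 = 18.0

18.0


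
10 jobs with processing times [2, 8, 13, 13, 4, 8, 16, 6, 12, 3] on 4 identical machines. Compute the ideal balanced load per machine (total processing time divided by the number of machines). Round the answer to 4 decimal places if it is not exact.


Total processing time = 2 + 8 + 13 + 13 + 4 + 8 + 16 + 6 + 12 + 3 = 85
Number of machines = 4
Ideal balanced load = 85 / 4 = 21.25

21.25


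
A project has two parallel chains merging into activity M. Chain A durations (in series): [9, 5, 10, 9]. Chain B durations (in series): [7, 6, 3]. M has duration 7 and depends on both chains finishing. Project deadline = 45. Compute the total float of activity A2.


Forward pass: ES(A2) = sum of predecessors on chain A = 9
EF = ES + duration = 9 + 5 = 14
Backward pass: LF(M) = deadline = 45; LS(M) = 45 - 7 = 38
LF(A2) = LS(M) - sum(successors on chain A) = 38 - 19 = 19
LS = LF - duration = 19 - 5 = 14
Total float = LS - ES = 14 - 9 = 5

5


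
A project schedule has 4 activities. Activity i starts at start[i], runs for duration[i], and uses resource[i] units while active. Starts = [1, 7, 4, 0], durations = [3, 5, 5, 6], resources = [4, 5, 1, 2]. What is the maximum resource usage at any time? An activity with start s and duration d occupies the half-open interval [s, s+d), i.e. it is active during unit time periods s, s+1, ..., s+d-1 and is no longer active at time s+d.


Each activity i is active on [start_i, start_i + duration_i).
Compute total resource usage per time slot:
  t=0: active resources = [2], total = 2
  t=1: active resources = [4, 2], total = 6
  t=2: active resources = [4, 2], total = 6
  t=3: active resources = [4, 2], total = 6
  t=4: active resources = [1, 2], total = 3
  t=5: active resources = [1, 2], total = 3
  t=6: active resources = [1], total = 1
  t=7: active resources = [5, 1], total = 6
  t=8: active resources = [5, 1], total = 6
  t=9: active resources = [5], total = 5
  t=10: active resources = [5], total = 5
  t=11: active resources = [5], total = 5
Peak resource demand = 6

6


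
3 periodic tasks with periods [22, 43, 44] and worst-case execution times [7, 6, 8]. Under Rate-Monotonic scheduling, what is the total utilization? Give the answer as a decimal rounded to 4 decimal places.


Compute individual utilizations (exact fractions):
  Task 1: C/T = 7/22 (approx. 0.3182)
  Task 2: C/T = 6/43 (approx. 0.1395)
  Task 3: C/T = 8/44 = 2/11 (approx. 0.1818)
Total utilization U = 7/22 + 6/43 + 2/11 = 55/86
Rounded to 4 decimal places: U = 0.6395
RM (Liu & Layland) bound for 3 tasks = 0.779763; compare with U = 55/86 (approx. 0.639535)
U <= bound, so schedulable by RM sufficient condition.

0.6395


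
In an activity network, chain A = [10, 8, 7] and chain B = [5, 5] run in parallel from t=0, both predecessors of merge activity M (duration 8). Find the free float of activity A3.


ES(A3) = sum of predecessors on chain A = 18
EF(A3) = ES + duration = 18 + 7 = 25
Successor of A3 is M. ES(M) = max(sum(A), sum(B)) = max(25, 10) = 25
Free float = ES(successor) - EF(current) = 25 - 25 = 0

0


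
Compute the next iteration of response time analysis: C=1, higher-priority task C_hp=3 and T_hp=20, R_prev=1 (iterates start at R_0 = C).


R_next = C + ceil(R_prev / T_hp) * C_hp
ceil(1 / 20) = ceil(0.05) = 1
Interference = 1 * 3 = 3
R_next = 1 + 3 = 4

4


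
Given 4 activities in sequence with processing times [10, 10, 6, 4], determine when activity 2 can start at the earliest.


Activity 2 starts after activities 1 through 1 complete.
Predecessor durations: [10]
ES = 10 = 10

10


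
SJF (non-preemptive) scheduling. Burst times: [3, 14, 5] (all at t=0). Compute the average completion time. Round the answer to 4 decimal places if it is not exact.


SJF order (ascending): [3, 5, 14]
Completion times:
  Job 1: burst=3, C=3
  Job 2: burst=5, C=8
  Job 3: burst=14, C=22
Average completion = 33/3 = 11.0

11.0


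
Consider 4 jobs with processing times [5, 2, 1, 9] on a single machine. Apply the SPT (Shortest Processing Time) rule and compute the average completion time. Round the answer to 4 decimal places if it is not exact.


Sort jobs by processing time (SPT order): [1, 2, 5, 9]
Compute completion times sequentially:
  Job 1: processing = 1, completes at 1
  Job 2: processing = 2, completes at 3
  Job 3: processing = 5, completes at 8
  Job 4: processing = 9, completes at 17
Sum of completion times = 29
Average completion time = 29/4 = 7.25

7.25


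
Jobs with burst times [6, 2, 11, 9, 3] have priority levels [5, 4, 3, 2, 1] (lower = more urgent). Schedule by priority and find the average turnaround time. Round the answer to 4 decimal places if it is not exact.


Sort by priority (ascending = highest first):
Order: [(1, 3), (2, 9), (3, 11), (4, 2), (5, 6)]
Completion times:
  Priority 1, burst=3, C=3
  Priority 2, burst=9, C=12
  Priority 3, burst=11, C=23
  Priority 4, burst=2, C=25
  Priority 5, burst=6, C=31
Average turnaround = 94/5 = 18.8

18.8


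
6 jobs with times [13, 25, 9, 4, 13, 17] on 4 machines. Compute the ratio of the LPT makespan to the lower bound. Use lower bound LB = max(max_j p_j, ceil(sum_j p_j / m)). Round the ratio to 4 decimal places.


LPT order: [25, 17, 13, 13, 9, 4]
Machine loads after assignment: [25, 17, 22, 17]
LPT makespan = 25
Lower bound = max(max_job, ceil(total/4)) = max(25, 21) = 25
Ratio = 25 / 25 = 1.0

1.0


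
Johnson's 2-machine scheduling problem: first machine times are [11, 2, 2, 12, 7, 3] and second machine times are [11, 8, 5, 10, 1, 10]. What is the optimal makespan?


Apply Johnson's rule:
  Group 1 (a <= b): [(2, 2, 8), (3, 2, 5), (6, 3, 10), (1, 11, 11)]
  Group 2 (a > b): [(4, 12, 10), (5, 7, 1)]
Optimal job order: [2, 3, 6, 1, 4, 5]
Schedule:
  Job 2: M1 done at 2, M2 done at 10
  Job 3: M1 done at 4, M2 done at 15
  Job 6: M1 done at 7, M2 done at 25
  Job 1: M1 done at 18, M2 done at 36
  Job 4: M1 done at 30, M2 done at 46
  Job 5: M1 done at 37, M2 done at 47
Makespan = 47

47


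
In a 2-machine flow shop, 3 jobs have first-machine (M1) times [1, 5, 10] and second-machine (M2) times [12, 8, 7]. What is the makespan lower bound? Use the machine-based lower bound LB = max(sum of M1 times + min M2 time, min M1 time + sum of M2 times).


LB1 = sum(M1 times) + min(M2 times) = 16 + 7 = 23
LB2 = min(M1 times) + sum(M2 times) = 1 + 27 = 28
Lower bound = max(LB1, LB2) = max(23, 28) = 28

28


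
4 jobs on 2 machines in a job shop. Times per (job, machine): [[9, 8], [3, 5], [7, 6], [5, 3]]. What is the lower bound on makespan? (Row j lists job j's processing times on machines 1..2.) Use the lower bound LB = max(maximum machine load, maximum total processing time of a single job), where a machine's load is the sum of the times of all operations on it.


Machine loads:
  Machine 1: 9 + 3 + 7 + 5 = 24
  Machine 2: 8 + 5 + 6 + 3 = 22
Max machine load = 24
Job totals:
  Job 1: 17
  Job 2: 8
  Job 3: 13
  Job 4: 8
Max job total = 17
Lower bound = max(24, 17) = 24

24
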